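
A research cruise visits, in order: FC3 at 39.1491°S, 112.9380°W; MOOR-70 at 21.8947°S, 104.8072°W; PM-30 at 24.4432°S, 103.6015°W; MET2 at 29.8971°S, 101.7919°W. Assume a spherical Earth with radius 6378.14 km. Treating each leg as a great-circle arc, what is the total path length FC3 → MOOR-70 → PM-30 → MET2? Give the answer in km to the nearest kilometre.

3013 km

FC3→MOOR-70: c = 0.324645 rad, d = 2070.63 km
MOOR-70→PM-30: c = 0.048504 rad, d = 309.36 km
PM-30→MET2: c = 0.099244 rad, d = 632.99 km
Total = 2070.63 + 309.36 + 632.99 = 3012.99 km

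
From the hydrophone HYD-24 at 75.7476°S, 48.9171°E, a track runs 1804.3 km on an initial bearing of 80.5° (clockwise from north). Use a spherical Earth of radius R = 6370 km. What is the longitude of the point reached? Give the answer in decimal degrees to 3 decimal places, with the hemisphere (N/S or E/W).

δ = d/R = 1804.3/6370 = 0.283250 rad
φ₂ = arcsin(sin φ₁ cos δ + cos φ₁ sin δ cos θ)
   = arcsin(-0.96922·0.96015 + 0.24619·0.27948·0.16505) = -66.81569°
λ₂ = λ₁ + atan2(sin θ sin δ cos φ₁, cos δ − sin φ₁ sin φ₂) = 93.35659°

93.357°E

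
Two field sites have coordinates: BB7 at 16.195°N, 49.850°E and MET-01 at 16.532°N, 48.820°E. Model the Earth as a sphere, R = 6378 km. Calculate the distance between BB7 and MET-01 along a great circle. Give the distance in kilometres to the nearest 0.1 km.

116.2 km

Δφ = 0.3370°,  Δλ = -1.0300°
a = sin²(Δφ/2) + cos φ₁ cos φ₂ sin²(Δλ/2) = 0.000083
c = 2·arcsin(√a) = 0.018224 rad = 1.0442°
d = R·c = 6378 × 0.018224 = 116.2 km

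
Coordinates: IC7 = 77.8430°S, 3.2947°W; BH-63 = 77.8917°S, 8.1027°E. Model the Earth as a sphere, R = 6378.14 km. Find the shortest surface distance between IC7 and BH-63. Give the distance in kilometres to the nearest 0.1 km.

266.3 km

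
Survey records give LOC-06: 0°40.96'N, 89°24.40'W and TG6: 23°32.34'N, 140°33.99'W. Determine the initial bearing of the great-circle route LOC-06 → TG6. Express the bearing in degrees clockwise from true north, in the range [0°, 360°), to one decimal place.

LOC-06: φ = +0.68267°, λ = -89.40667°
TG6: φ = +23.53900°, λ = -140.56650°
Δλ = -51.1598°
y = sin Δλ · cos φ₂ = -0.714085
x = cos φ₁ sin φ₂ − sin φ₁ cos φ₂ cos Δλ = 0.392494
θ = atan2(y, x) = -61.2048° → 298.7952° (mod 360°)

298.8°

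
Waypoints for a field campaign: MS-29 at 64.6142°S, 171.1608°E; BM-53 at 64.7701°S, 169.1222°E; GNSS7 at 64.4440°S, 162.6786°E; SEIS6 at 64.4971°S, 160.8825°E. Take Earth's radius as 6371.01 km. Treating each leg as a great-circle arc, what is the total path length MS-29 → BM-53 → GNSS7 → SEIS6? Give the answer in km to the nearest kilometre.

494 km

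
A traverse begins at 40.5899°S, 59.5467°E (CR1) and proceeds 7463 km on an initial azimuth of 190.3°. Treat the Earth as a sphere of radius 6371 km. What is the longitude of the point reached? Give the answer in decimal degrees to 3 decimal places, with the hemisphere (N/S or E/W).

91.231°W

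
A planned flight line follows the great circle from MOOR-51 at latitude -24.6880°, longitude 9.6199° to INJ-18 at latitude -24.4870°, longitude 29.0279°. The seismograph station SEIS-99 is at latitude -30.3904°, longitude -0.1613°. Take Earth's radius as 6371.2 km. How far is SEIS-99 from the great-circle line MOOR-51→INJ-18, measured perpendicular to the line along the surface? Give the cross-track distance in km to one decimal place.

722.5 km

δ₁₃ = central angle MOOR-51→SEIS-99 = 0.181031 rad  (haversine)
θ₁₃ = bearing MOOR-51→SEIS-99 = 234.482°,  θ₁₂ = bearing MOOR-51→INJ-18 = 93.424°
dₓₜ = R·arcsin(sin δ₁₃ · sin(θ₁₃ − θ₁₂)) = 6371.2·arcsin(0.18004·sin(141.058°)) = 722.533 km
|dₓₜ| = 722.533 km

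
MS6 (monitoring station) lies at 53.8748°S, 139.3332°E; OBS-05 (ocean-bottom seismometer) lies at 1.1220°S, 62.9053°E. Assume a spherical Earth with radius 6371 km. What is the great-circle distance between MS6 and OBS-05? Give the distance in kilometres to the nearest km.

Δφ = 52.7528°,  Δλ = -76.4279°
a = sin²(Δφ/2) + cos φ₁ cos φ₂ sin²(Δλ/2) = 0.422930
c = 2·arcsin(√a) = 1.416040 rad = 81.1331°
d = R·c = 6371 × 1.416040 = 9021.6 km

9022 km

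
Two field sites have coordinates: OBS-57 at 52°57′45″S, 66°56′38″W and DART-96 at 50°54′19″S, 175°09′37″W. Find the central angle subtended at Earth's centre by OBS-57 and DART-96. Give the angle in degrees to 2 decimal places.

59.95°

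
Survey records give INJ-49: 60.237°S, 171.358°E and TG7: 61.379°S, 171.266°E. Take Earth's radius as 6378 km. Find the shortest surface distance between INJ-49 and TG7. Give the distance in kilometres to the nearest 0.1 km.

Δφ = -1.1420°,  Δλ = -0.0920°
a = sin²(Δφ/2) + cos φ₁ cos φ₂ sin²(Δλ/2) = 0.000099
c = 2·arcsin(√a) = 0.019947 rad = 1.1429°
d = R·c = 6378 × 0.019947 = 127.2 km

127.2 km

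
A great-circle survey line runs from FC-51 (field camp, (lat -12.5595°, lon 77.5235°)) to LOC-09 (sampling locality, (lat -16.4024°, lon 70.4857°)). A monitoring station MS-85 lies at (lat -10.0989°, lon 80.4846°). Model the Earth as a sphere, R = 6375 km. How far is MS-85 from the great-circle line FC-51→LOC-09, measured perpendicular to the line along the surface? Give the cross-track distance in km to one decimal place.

δ₁₃ = central angle FC-51→MS-85 = 0.066421 rad  (haversine)
θ₁₃ = bearing FC-51→MS-85 = 50.019°,  θ₁₂ = bearing FC-51→LOC-09 = 239.733°
dₓₜ = R·arcsin(sin δ₁₃ · sin(θ₁₃ − θ₁₂)) = 6375·arcsin(0.06637·sin(-189.714°)) = 71.398 km
|dₓₜ| = 71.398 km

71.4 km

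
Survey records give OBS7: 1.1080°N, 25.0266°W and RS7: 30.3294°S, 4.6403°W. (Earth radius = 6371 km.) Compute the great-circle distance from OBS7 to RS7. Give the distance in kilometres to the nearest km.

4109 km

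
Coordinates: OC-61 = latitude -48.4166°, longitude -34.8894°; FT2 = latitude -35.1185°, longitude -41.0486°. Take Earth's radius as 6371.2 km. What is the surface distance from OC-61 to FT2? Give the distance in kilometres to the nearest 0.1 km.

1563.2 km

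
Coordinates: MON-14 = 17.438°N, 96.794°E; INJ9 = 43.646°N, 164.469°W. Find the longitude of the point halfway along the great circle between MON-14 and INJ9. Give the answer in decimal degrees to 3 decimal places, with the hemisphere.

137.068°E

Bx = cos φ₂ cos Δλ = -0.109917,  By = cos φ₂ sin Δλ = 0.715221
φₘ = atan2(sin φ₁ + sin φ₂, √((cos φ₁ + Bx)² + By²)) = 41.81876°
λₘ = λ₁ + atan2(By, cos φ₁ + Bx) = 137.06837°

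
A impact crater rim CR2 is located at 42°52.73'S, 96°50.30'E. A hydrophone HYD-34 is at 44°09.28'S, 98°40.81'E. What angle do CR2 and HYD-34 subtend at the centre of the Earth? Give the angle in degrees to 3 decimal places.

CR2: φ = -42.87883°, λ = +96.83833°
HYD-34: φ = -44.15467°, λ = +98.68017°
Δφ = -1.2758°,  Δλ = 1.8418°
a = sin²(Δφ/2) + cos φ₁ cos φ₂ sin²(Δλ/2) = 0.000260
c = 2·arcsin(√a) = 0.032236 rad = 1.8470°

1.847°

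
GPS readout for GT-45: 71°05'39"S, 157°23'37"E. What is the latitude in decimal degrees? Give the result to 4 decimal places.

71.0942°S

71° + 5′/60 + 39″/3600 = 71 + 0.08333 + 0.01083 = 71.0942°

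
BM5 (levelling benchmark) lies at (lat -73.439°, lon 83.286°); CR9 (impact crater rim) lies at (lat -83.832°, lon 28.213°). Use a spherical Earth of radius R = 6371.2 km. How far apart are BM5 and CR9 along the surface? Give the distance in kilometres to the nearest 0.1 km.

Δφ = -10.3930°,  Δλ = -55.0730°
a = sin²(Δφ/2) + cos φ₁ cos φ₂ sin²(Δλ/2) = 0.014749
c = 2·arcsin(√a) = 0.243491 rad = 13.9510°
d = R·c = 6371.2 × 0.243491 = 1551.3 km

1551.3 km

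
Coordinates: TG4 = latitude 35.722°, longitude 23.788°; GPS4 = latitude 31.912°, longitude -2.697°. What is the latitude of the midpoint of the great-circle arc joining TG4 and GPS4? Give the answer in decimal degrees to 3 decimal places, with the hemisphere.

34.534°N

Bx = cos φ₂ cos Δλ = 0.759774,  By = cos φ₂ sin Δλ = -0.378561
φₘ = atan2(sin φ₁ + sin φ₂, √((cos φ₁ + Bx)² + By²)) = 34.53423°
λₘ = λ₁ + atan2(By, cos φ₁ + Bx) = 10.24509°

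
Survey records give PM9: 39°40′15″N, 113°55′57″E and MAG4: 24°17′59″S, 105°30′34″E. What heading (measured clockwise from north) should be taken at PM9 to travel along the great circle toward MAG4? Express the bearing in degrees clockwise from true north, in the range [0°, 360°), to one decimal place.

188.5°

PM9: φ = +39.67083°, λ = +113.93250°
MAG4: φ = -24.29972°, λ = +105.50944°
Δλ = -8.4231°
y = sin Δλ · cos φ₂ = -0.133504
x = cos φ₁ sin φ₂ − sin φ₁ cos φ₂ cos Δλ = -0.892293
θ = atan2(y, x) = -171.4906° → 188.5094° (mod 360°)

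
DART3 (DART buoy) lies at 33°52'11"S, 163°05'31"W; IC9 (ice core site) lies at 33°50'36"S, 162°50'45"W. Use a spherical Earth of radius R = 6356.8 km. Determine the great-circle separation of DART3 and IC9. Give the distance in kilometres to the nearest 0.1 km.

22.9 km

DART3: φ = -33.86972°, λ = -163.09194°
IC9: φ = -33.84333°, λ = -162.84583°
Δφ = 0.0264°,  Δλ = 0.2461°
a = sin²(Δφ/2) + cos φ₁ cos φ₂ sin²(Δλ/2) = 0.000003
c = 2·arcsin(√a) = 0.003597 rad = 0.2061°
d = R·c = 6356.8 × 0.003597 = 22.9 km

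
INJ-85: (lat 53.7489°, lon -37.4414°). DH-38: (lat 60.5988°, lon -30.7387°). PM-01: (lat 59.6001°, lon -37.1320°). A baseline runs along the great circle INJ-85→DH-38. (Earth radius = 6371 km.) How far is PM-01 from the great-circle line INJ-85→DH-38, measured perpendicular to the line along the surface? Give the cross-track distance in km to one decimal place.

δ₁₃ = central angle INJ-85→PM-01 = 0.102165 rad  (haversine)
θ₁₃ = bearing INJ-85→PM-01 = 1.535°,  θ₁₂ = bearing INJ-85→DH-38 = 25.162°
dₓₜ = R·arcsin(sin δ₁₃ · sin(θ₁₃ − θ₁₂)) = 6371·arcsin(0.10199·sin(-23.627°)) = -260.487 km
|dₓₜ| = 260.487 km

260.5 km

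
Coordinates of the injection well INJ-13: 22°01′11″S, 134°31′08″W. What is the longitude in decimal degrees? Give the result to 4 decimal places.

134° + 31′/60 + 8″/3600 = 134 + 0.51667 + 0.00222 = 134.5189°

134.5189°W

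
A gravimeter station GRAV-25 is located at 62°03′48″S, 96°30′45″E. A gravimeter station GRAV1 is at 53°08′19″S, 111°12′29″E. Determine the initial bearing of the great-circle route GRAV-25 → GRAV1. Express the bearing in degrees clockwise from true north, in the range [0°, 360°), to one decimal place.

47.8°

GRAV-25: φ = -62.06333°, λ = +96.51250°
GRAV1: φ = -53.13861°, λ = +111.20806°
Δλ = 14.6956°
y = sin Δλ · cos φ₂ = 0.152180
x = cos φ₁ sin φ₂ − sin φ₁ cos φ₂ cos Δλ = 0.137800
θ = atan2(y, x) = 47.8389° → 47.8389° (mod 360°)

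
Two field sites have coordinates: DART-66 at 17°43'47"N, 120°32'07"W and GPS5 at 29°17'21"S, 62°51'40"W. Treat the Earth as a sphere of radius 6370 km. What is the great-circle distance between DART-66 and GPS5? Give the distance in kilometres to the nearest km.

DART-66: φ = +17.72972°, λ = -120.53528°
GPS5: φ = -29.28917°, λ = -62.86111°
Δφ = -47.0189°,  Δλ = 57.6742°
a = sin²(Δφ/2) + cos φ₁ cos φ₂ sin²(Δλ/2) = 0.352379
c = 2·arcsin(√a) = 1.271087 rad = 72.8279°
d = R·c = 6370 × 1.271087 = 8096.8 km

8097 km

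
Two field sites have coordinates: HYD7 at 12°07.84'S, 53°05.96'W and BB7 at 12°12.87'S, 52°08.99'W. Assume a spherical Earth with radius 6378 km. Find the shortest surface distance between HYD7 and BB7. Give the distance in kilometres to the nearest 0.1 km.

HYD7: φ = -12.13067°, λ = -53.09933°
BB7: φ = -12.21450°, λ = -52.14983°
Δφ = -0.0838°,  Δλ = 0.9495°
a = sin²(Δφ/2) + cos φ₁ cos φ₂ sin²(Δλ/2) = 0.000066
c = 2·arcsin(√a) = 0.016265 rad = 0.9319°
d = R·c = 6378 × 0.016265 = 103.7 km

103.7 km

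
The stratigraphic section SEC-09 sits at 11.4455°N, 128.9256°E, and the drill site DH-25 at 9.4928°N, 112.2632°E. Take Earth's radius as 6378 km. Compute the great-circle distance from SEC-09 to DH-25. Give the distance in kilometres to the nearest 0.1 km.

1836.5 km

Δφ = -1.9527°,  Δλ = -16.6624°
a = sin²(Δφ/2) + cos φ₁ cos φ₂ sin²(Δλ/2) = 0.020586
c = 2·arcsin(√a) = 0.287948 rad = 16.4982°
d = R·c = 6378 × 0.287948 = 1836.5 km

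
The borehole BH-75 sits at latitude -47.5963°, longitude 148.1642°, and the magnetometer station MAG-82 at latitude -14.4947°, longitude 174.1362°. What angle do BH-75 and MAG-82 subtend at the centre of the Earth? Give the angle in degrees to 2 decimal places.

39.49°

Δφ = 33.1016°,  Δλ = 25.9720°
a = sin²(Δφ/2) + cos φ₁ cos φ₂ sin²(Δλ/2) = 0.114116
c = 2·arcsin(√a) = 0.689181 rad = 39.4871°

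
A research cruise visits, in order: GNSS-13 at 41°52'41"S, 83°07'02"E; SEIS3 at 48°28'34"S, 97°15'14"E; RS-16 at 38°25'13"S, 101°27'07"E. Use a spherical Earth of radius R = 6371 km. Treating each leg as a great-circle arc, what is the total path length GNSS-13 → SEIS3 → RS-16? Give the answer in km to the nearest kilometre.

2494 km

GNSS-13: φ = -41.87806°, λ = +83.11722°
SEIS3: φ = -48.47611°, λ = +97.25389°
RS-16: φ = -38.42028°, λ = +101.45194°
GNSS-13→SEIS3: c = 0.208084 rad, d = 1325.70 km
SEIS3→RS-16: c = 0.183317 rad, d = 1167.91 km
Total = 1325.70 + 1167.91 = 2493.61 km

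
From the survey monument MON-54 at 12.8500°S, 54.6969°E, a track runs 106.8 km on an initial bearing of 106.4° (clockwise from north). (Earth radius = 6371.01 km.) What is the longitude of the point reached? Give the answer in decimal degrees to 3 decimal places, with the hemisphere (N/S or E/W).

55.643°E

δ = d/R = 106.8/6371.01 = 0.016763 rad
φ₂ = arcsin(sin φ₁ cos δ + cos φ₁ sin δ cos θ)
   = arcsin(-0.22240·0.99986 + 0.97496·0.01676·-0.28234) = -13.11948°
λ₂ = λ₁ + atan2(sin θ sin δ cos φ₁, cos δ − sin φ₁ sin φ₂) = 55.64299°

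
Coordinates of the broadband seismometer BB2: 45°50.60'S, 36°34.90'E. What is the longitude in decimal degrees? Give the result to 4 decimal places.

36° + 34.90′/60 = 36 + 0.58167 = 36.5817°

36.5817°E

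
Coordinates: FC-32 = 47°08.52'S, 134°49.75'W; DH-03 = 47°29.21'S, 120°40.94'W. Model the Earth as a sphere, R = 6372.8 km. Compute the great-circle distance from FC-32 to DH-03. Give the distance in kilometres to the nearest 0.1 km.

FC-32: φ = -47.14200°, λ = -134.82917°
DH-03: φ = -47.48683°, λ = -120.68233°
Δφ = -0.3448°,  Δλ = 14.1468°
a = sin²(Δφ/2) + cos φ₁ cos φ₂ sin²(Δλ/2) = 0.006979
c = 2·arcsin(√a) = 0.167275 rad = 9.5841°
d = R·c = 6372.8 × 0.167275 = 1066.0 km

1066.0 km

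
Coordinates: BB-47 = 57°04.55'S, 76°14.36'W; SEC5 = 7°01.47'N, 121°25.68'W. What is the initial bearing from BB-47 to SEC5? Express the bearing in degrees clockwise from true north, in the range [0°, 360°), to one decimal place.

312.9°

BB-47: φ = -57.07583°, λ = -76.23933°
SEC5: φ = +7.02450°, λ = -121.42800°
Δλ = -45.1887°
y = sin Δλ · cos φ₂ = -0.704106
x = cos φ₁ sin φ₂ − sin φ₁ cos φ₂ cos Δλ = 0.653611
θ = atan2(y, x) = -47.1299° → 312.8701° (mod 360°)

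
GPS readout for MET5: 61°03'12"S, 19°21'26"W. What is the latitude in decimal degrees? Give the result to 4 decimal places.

61° + 3′/60 + 12″/3600 = 61 + 0.05000 + 0.00333 = 61.0533°

61.0533°S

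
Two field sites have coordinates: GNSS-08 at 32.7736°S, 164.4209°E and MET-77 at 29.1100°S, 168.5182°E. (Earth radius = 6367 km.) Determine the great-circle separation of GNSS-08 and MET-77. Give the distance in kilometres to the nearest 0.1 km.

564.0 km

Δφ = 3.6636°,  Δλ = 4.0973°
a = sin²(Δφ/2) + cos φ₁ cos φ₂ sin²(Δλ/2) = 0.001961
c = 2·arcsin(√a) = 0.088586 rad = 5.0756°
d = R·c = 6367 × 0.088586 = 564.0 km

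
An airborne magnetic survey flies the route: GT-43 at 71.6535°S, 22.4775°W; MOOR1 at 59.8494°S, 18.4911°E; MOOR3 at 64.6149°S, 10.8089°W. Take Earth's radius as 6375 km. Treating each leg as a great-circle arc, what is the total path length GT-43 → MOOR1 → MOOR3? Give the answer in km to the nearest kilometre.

GT-43→MOOR1: c = 0.347785 rad, d = 2217.13 km
MOOR1→MOOR3: c = 0.249661 rad, d = 1591.59 km
Total = 2217.13 + 1591.59 = 3808.72 km

3809 km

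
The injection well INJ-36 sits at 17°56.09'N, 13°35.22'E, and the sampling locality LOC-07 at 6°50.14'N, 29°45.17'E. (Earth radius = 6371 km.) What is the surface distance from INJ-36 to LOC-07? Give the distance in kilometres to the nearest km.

INJ-36: φ = +17.93483°, λ = +13.58700°
LOC-07: φ = +6.83567°, λ = +29.75283°
Δφ = -11.0992°,  Δλ = 16.1658°
a = sin²(Δφ/2) + cos φ₁ cos φ₂ sin²(Δλ/2) = 0.028028
c = 2·arcsin(√a) = 0.336415 rad = 19.2752°
d = R·c = 6371 × 0.336415 = 2143.3 km

2143 km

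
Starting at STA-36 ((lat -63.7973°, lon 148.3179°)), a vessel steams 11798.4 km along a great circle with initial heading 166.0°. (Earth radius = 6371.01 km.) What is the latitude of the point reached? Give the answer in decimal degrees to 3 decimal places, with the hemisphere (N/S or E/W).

9.365°S

δ = d/R = 11798.4/6371.01 = 1.851888 rad
φ₂ = arcsin(sin φ₁ cos δ + cos φ₁ sin δ cos θ)
   = arcsin(-0.89724·-0.27741 + 0.44155·0.96075·-0.97030) = -9.36477°
λ₂ = λ₁ + atan2(sin θ sin δ cos φ₁, cos δ − sin φ₁ sin φ₂) = -45.30713°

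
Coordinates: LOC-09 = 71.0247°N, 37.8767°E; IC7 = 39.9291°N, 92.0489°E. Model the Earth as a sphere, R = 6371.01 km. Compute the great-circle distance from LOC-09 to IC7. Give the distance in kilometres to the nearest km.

Δφ = -31.0956°,  Δλ = 54.1722°
a = sin²(Δφ/2) + cos φ₁ cos φ₂ sin²(Δλ/2) = 0.123542
c = 2·arcsin(√a) = 0.718315 rad = 41.1564°
d = R·c = 6371.01 × 0.718315 = 4576.4 km

4576 km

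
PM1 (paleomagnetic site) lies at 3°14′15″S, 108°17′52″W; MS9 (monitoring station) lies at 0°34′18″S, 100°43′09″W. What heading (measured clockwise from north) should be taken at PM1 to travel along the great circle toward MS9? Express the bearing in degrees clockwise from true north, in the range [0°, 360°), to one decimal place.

PM1: φ = -3.23750°, λ = -108.29778°
MS9: φ = -0.57167°, λ = -100.71917°
Δλ = 7.5786°
y = sin Δλ · cos φ₂ = 0.131880
x = cos φ₁ sin φ₂ − sin φ₁ cos φ₂ cos Δλ = 0.046017
θ = atan2(y, x) = 70.7643° → 70.7643° (mod 360°)

70.8°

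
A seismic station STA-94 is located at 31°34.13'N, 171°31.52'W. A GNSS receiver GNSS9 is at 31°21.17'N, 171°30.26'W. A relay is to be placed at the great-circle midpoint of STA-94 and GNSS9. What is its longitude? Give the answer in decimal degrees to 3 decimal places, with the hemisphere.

171.515°W

STA-94: φ = +31.56883°, λ = -171.52533°
GNSS9: φ = +31.35283°, λ = -171.50433°
Bx = cos φ₂ cos Δλ = 0.853979,  By = cos φ₂ sin Δλ = 0.000313
φₘ = atan2(sin φ₁ + sin φ₂, √((cos φ₁ + Bx)² + By²)) = 31.46083°
λₘ = λ₁ + atan2(By, cos φ₁ + Bx) = -171.51482°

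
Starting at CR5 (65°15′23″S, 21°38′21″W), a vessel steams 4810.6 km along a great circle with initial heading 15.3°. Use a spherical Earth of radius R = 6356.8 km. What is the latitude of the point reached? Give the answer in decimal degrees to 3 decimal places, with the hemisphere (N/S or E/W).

22.527°S

CR5: φ = -65.25639°, λ = -21.63917°
δ = d/R = 4810.6/6356.8 = 0.756764 rad
φ₂ = arcsin(sin φ₁ cos δ + cos φ₁ sin δ cos θ)
   = arcsin(-0.90819·0.72706 + 0.41856·0.68657·0.96456) = -22.52733°
λ₂ = λ₁ + atan2(sin θ sin δ cos φ₁, cos δ − sin φ₁ sin φ₂) = -10.32821°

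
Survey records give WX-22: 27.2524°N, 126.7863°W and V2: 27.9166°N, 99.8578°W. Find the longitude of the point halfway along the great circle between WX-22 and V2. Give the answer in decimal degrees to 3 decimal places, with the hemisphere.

113.364°W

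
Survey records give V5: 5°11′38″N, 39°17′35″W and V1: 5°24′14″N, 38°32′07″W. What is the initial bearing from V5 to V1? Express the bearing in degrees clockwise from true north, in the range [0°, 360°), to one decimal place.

V5: φ = +5.19389°, λ = -39.29306°
V1: φ = +5.40389°, λ = -38.53528°
Δλ = 0.7578°
y = sin Δλ · cos φ₂ = 0.013167
x = cos φ₁ sin φ₂ − sin φ₁ cos φ₂ cos Δλ = 0.003673
θ = atan2(y, x) = 74.4125° → 74.4125° (mod 360°)

74.4°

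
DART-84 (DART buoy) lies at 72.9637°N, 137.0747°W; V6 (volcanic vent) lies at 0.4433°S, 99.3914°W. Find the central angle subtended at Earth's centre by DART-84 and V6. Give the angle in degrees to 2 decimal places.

77.03°

Δφ = -73.4070°,  Δλ = 37.6833°
a = sin²(Δφ/2) + cos φ₁ cos φ₂ sin²(Δλ/2) = 0.387771
c = 2·arcsin(√a) = 1.344409 rad = 77.0290°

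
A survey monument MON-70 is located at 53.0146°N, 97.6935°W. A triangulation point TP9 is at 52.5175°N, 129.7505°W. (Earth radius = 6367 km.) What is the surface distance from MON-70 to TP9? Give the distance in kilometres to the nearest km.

2138 km

Δφ = -0.4971°,  Δλ = -32.0570°
a = sin²(Δφ/2) + cos φ₁ cos φ₂ sin²(Δλ/2) = 0.027930
c = 2·arcsin(√a) = 0.335819 rad = 19.2410°
d = R·c = 6367 × 0.335819 = 2138.2 km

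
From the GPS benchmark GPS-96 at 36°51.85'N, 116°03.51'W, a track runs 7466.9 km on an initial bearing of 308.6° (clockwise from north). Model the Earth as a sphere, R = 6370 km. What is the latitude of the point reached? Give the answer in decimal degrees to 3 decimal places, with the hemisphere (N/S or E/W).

43.857°N

GPS-96: φ = +36.86417°, λ = -116.05850°
δ = d/R = 7466.9/6370 = 1.172198 rad
φ₂ = arcsin(sin φ₁ cos δ + cos φ₁ sin δ cos θ)
   = arcsin(0.59992·0.38813 + 0.80006·0.92161·0.62388) = 43.85666°
λ₂ = λ₁ + atan2(sin θ sin δ cos φ₁, cos δ − sin φ₁ sin φ₂) = 151.20615°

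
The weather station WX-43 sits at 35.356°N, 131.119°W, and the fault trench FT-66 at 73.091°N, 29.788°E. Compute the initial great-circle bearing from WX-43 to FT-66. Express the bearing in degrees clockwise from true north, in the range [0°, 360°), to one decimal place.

Δλ = 160.9070°
y = sin Δλ · cos φ₂ = 0.095139
x = cos φ₁ sin φ₂ − sin φ₁ cos φ₂ cos Δλ = 0.939358
θ = atan2(y, x) = 5.7832° → 5.7832° (mod 360°)

5.8°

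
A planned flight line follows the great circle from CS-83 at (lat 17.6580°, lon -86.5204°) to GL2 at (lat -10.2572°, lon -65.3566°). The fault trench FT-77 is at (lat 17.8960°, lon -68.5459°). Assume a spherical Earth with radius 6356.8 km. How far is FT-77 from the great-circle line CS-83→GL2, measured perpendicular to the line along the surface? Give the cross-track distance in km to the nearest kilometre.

1550 km

δ₁₃ = central angle CS-83→FT-77 = 0.298648 rad  (haversine)
θ₁₃ = bearing CS-83→FT-77 = 86.445°,  θ₁₂ = bearing CS-83→GL2 = 141.587°
dₓₜ = R·arcsin(sin δ₁₃ · sin(θ₁₃ − θ₁₂)) = 6356.8·arcsin(0.29423·sin(-55.142°)) = -1550.074 km
|dₓₜ| = 1550.074 km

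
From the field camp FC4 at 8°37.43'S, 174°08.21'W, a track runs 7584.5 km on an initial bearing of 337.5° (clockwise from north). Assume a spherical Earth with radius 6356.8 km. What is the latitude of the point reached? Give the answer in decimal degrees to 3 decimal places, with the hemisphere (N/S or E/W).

FC4: φ = -8.62383°, λ = -174.13683°
δ = d/R = 7584.5/6356.8 = 1.193132 rad
φ₂ = arcsin(sin φ₁ cos δ + cos φ₁ sin δ cos θ)
   = arcsin(-0.14995·0.36875 + 0.98869·0.92953·0.92388) = 52.53924°
λ₂ = λ₁ + atan2(sin θ sin δ cos φ₁, cos δ − sin φ₁ sin φ₂) = 150.07090°

52.539°N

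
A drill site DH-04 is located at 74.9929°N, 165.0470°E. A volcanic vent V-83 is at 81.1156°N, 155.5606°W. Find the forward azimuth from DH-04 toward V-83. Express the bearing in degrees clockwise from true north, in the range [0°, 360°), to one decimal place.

Δλ = 39.3924°
y = sin Δλ · cos φ₂ = 0.098013
x = cos φ₁ sin φ₂ − sin φ₁ cos φ₂ cos Δλ = 0.140548
θ = atan2(y, x) = 34.8905° → 34.8905° (mod 360°)

34.9°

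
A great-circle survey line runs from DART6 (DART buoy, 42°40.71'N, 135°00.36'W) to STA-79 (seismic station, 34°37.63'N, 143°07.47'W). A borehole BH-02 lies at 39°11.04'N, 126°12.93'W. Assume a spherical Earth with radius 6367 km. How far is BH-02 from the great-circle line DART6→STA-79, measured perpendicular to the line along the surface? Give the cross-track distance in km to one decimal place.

DART6: φ = +42.67850°, λ = -135.00600°
STA-79: φ = +34.62717°, λ = -143.12450°
BH-02: φ = +39.18400°, λ = -126.21550°
δ₁₃ = central angle DART6→BH-02 = 0.130883 rad  (haversine)
θ₁₃ = bearing DART6→BH-02 = 114.819°,  θ₁₂ = bearing DART6→STA-79 = 220.833°
dₓₜ = R·arcsin(sin δ₁₃ · sin(θ₁₃ − θ₁₂)) = 6367·arcsin(0.13051·sin(-106.014°)) = -800.815 km
|dₓₜ| = 800.815 km

800.8 km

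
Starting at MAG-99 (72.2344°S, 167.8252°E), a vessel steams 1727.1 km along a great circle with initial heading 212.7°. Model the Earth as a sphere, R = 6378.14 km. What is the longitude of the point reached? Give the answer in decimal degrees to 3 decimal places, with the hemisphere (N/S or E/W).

106.687°E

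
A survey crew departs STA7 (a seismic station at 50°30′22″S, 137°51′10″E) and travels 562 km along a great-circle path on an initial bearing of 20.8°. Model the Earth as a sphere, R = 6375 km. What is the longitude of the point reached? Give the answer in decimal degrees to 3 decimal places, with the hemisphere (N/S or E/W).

STA7: φ = -50.50611°, λ = +137.85278°
δ = d/R = 562/6375 = 0.088157 rad
φ₂ = arcsin(sin φ₁ cos δ + cos φ₁ sin δ cos θ)
   = arcsin(-0.77169·0.99612 + 0.63600·0.08804·0.93483) = -45.75397°
λ₂ = λ₁ + atan2(sin θ sin δ cos φ₁, cos δ − sin φ₁ sin φ₂) = 140.42096°

140.421°E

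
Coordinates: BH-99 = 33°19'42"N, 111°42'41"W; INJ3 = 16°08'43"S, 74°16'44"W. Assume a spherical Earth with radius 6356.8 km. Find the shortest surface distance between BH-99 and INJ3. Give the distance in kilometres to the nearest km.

6770 km

BH-99: φ = +33.32833°, λ = -111.71139°
INJ3: φ = -16.14528°, λ = -74.27889°
Δφ = -49.4736°,  Δλ = 37.4325°
a = sin²(Δφ/2) + cos φ₁ cos φ₂ sin²(Δλ/2) = 0.257739
c = 2·arcsin(√a) = 1.064979 rad = 61.0188°
d = R·c = 6356.8 × 1.064979 = 6769.9 km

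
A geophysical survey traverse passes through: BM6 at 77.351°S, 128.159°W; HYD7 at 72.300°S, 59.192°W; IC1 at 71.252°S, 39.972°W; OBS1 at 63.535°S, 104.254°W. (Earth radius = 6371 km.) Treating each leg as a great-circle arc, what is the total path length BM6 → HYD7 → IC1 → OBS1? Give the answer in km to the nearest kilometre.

5353 km

BM6→HYD7: c = 0.306369 rad, d = 1951.88 km
HYD7→IC1: c = 0.106011 rad, d = 675.40 km
IC1→OBS1: c = 0.427840 rad, d = 2725.77 km
Total = 1951.88 + 675.40 + 2725.77 = 5353.04 km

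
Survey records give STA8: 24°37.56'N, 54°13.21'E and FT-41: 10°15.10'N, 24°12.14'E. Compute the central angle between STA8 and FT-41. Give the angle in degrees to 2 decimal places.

STA8: φ = +24.62600°, λ = +54.22017°
FT-41: φ = +10.25167°, λ = +24.20233°
Δφ = -14.3743°,  Δλ = -30.0178°
a = sin²(Δφ/2) + cos φ₁ cos φ₂ sin²(Δλ/2) = 0.075645
c = 2·arcsin(√a) = 0.557254 rad = 31.9283°

31.93°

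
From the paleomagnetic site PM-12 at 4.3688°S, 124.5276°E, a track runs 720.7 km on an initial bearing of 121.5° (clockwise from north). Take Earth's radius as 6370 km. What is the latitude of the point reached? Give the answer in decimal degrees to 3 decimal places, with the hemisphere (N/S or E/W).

δ = d/R = 720.7/6370 = 0.113140 rad
φ₂ = arcsin(sin φ₁ cos δ + cos φ₁ sin δ cos θ)
   = arcsin(-0.07618·0.99361 + 0.99709·0.11290·-0.52250) = -7.73011°
λ₂ = λ₁ + atan2(sin θ sin δ cos φ₁, cos δ − sin φ₁ sin φ₂) = 130.10237°

7.730°S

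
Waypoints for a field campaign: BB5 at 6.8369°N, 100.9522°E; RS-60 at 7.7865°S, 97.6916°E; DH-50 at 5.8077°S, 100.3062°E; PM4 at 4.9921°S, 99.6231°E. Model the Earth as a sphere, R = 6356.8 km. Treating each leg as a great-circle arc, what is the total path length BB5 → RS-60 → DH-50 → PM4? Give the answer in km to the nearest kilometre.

2142 km

BB5→RS-60: c = 0.261460 rad, d = 1662.05 km
RS-60→DH-50: c = 0.056972 rad, d = 362.16 km
DH-50→PM4: c = 0.018534 rad, d = 117.82 km
Total = 1662.05 + 362.16 + 117.82 = 2142.02 km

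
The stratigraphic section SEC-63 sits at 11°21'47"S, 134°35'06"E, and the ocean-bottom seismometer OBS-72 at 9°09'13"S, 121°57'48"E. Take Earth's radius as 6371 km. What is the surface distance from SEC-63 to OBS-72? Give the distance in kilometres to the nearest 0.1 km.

1402.5 km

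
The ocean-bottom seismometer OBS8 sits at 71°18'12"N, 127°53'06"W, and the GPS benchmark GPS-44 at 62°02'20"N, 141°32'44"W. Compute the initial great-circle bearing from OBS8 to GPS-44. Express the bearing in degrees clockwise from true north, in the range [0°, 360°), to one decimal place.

216.7°

OBS8: φ = +71.30333°, λ = -127.88500°
GPS-44: φ = +62.03889°, λ = -141.54556°
Δλ = -13.6606°
y = sin Δλ · cos φ₂ = -0.110733
x = cos φ₁ sin φ₂ − sin φ₁ cos φ₂ cos Δλ = -0.148428
θ = atan2(y, x) = -143.2756° → 216.7244° (mod 360°)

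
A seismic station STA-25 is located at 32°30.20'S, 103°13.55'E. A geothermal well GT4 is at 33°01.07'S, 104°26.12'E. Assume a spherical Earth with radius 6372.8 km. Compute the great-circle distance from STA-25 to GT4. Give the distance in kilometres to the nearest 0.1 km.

126.8 km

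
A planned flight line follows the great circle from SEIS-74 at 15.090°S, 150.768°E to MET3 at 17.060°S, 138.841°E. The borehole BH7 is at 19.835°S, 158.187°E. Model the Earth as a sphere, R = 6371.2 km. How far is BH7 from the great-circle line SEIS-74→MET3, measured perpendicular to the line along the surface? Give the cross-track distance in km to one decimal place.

683.4 km

δ₁₃ = central angle SEIS-74→BH7 = 0.148668 rad  (haversine)
θ₁₃ = bearing SEIS-74→BH7 = 124.912°,  θ₁₂ = bearing SEIS-74→MET3 = 258.625°
dₓₜ = R·arcsin(sin δ₁₃ · sin(θ₁₃ − θ₁₂)) = 6371.2·arcsin(0.14812·sin(-133.713°)) = -683.431 km
|dₓₜ| = 683.431 km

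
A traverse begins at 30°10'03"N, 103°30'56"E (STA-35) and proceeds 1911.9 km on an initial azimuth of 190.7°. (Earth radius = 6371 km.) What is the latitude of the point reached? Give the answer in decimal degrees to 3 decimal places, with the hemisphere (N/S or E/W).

13.235°N

STA-35: φ = +30.16750°, λ = +103.51556°
δ = d/R = 1911.9/6371 = 0.300094 rad
φ₂ = arcsin(sin φ₁ cos δ + cos φ₁ sin δ cos θ)
   = arcsin(0.50253·0.95531 + 0.86456·0.29561·-0.98261) = 13.23478°
λ₂ = λ₁ + atan2(sin θ sin δ cos φ₁, cos δ − sin φ₁ sin φ₂) = 100.28336°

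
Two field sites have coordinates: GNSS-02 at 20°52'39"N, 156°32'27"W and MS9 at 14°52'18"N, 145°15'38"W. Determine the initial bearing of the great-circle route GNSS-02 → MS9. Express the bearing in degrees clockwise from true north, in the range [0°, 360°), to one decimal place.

GNSS-02: φ = +20.87750°, λ = -156.54083°
MS9: φ = +14.87167°, λ = -145.26056°
Δλ = 11.2803°
y = sin Δλ · cos φ₂ = 0.189056
x = cos φ₁ sin φ₂ − sin φ₁ cos φ₂ cos Δλ = -0.097976
θ = atan2(y, x) = 117.3949° → 117.3949° (mod 360°)

117.4°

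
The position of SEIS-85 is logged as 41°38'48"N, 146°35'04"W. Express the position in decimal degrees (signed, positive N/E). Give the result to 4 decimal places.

lat: 41.6467° N → +41.6467°
lon: 146.5844° W → -146.5844°

+41.6467°, -146.5844°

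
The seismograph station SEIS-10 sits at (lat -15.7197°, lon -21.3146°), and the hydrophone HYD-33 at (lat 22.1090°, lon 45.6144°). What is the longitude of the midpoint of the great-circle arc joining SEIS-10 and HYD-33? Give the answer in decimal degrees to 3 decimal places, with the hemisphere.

Bx = cos φ₂ cos Δλ = 0.363057,  By = cos φ₂ sin Δλ = 0.852370
φₘ = atan2(sin φ₁ + sin φ₂, √((cos φ₁ + Bx)² + By²)) = 3.82743°
λₘ = λ₁ + atan2(By, cos φ₁ + Bx) = 11.42562°

11.426°E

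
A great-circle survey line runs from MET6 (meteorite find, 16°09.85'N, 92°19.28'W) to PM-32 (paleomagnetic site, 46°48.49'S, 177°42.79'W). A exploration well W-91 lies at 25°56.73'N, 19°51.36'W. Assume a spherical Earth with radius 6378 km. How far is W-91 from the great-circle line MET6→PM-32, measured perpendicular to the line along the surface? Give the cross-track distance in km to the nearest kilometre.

2504 km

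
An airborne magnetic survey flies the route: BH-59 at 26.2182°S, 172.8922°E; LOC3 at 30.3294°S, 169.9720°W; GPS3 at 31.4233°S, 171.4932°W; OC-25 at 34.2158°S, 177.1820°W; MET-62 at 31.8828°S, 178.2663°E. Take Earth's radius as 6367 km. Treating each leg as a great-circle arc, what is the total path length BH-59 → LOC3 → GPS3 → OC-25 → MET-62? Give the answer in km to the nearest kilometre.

BH-59→LOC3: c = 0.272677 rad, d = 1736.14 km
LOC3→GPS3: c = 0.029728 rad, d = 189.28 km
GPS3→OC-25: c = 0.096607 rad, d = 615.10 km
OC-25→MET-62: c = 0.078038 rad, d = 496.87 km
Total = 1736.14 + 189.28 + 615.10 + 496.87 = 3037.38 km

3037 km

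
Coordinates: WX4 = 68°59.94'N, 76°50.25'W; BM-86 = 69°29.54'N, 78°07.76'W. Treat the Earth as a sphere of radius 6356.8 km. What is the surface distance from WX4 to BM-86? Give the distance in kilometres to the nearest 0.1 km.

WX4: φ = +68.99900°, λ = -76.83750°
BM-86: φ = +69.49233°, λ = -78.12933°
Δφ = 0.4933°,  Δλ = -1.2918°
a = sin²(Δφ/2) + cos φ₁ cos φ₂ sin²(Δλ/2) = 0.000034
c = 2·arcsin(√a) = 0.011746 rad = 0.6730°
d = R·c = 6356.8 × 0.011746 = 74.7 km

74.7 km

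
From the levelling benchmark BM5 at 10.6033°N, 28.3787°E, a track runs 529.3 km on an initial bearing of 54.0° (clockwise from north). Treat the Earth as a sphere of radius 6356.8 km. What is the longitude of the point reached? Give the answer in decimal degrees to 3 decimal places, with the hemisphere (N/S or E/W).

32.345°E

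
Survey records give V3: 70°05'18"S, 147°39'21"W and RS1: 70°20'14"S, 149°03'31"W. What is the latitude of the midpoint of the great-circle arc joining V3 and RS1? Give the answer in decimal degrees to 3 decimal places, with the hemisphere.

70.214°S

V3: φ = -70.08833°, λ = -147.65583°
RS1: φ = -70.33722°, λ = -149.05861°
Bx = cos φ₂ cos Δλ = 0.336383,  By = cos φ₂ sin Δλ = -0.008237
φₘ = atan2(sin φ₁ + sin φ₂, √((cos φ₁ + Bx)² + By²)) = -70.21415°
λₘ = λ₁ + atan2(By, cos φ₁ + Bx) = -148.35299°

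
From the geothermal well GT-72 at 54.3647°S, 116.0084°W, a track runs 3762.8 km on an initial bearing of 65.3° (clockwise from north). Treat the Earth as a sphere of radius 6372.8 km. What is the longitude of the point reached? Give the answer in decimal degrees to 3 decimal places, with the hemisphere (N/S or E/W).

δ = d/R = 3762.8/6372.8 = 0.590447 rad
φ₂ = arcsin(sin φ₁ cos δ + cos φ₁ sin δ cos θ)
   = arcsin(-0.81274·0.83069 + 0.58262·0.55673·0.41787) = -32.65618°
λ₂ = λ₁ + atan2(sin θ sin δ cos φ₁, cos δ − sin φ₁ sin φ₂) = -79.08390°

79.084°W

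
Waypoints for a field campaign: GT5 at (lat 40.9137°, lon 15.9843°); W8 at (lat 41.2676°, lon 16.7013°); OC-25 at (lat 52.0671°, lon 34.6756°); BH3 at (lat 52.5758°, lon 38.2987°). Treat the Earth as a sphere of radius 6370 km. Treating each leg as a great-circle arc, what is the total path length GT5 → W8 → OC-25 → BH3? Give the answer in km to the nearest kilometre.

GT5→W8: c = 0.011274 rad, d = 71.82 km
W8→OC-25: c = 0.284728 rad, d = 1813.72 km
OC-25→BH3: c = 0.039653 rad, d = 252.59 km
Total = 71.82 + 1813.72 + 252.59 = 2138.12 km

2138 km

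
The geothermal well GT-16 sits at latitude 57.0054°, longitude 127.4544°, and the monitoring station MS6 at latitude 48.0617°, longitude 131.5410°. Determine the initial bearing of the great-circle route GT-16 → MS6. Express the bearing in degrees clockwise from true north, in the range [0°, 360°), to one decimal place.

162.8°

Δλ = 4.0866°
y = sin Δλ · cos φ₂ = 0.047628
x = cos φ₁ sin φ₂ − sin φ₁ cos φ₂ cos Δλ = -0.154039
θ = atan2(y, x) = 162.8187° → 162.8187° (mod 360°)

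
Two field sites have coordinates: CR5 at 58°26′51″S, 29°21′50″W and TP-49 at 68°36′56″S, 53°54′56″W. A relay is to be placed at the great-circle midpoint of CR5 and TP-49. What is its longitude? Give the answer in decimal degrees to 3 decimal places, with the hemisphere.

39.413°W

CR5: φ = -58.44750°, λ = -29.36389°
TP-49: φ = -68.61556°, λ = -53.91556°
Bx = cos φ₂ cos Δλ = 0.331657,  By = cos φ₂ sin Δλ = -0.151506
φₘ = atan2(sin φ₁ + sin φ₂, √((cos φ₁ + Bx)² + By²)) = -64.03956°
λₘ = λ₁ + atan2(By, cos φ₁ + Bx) = -39.41314°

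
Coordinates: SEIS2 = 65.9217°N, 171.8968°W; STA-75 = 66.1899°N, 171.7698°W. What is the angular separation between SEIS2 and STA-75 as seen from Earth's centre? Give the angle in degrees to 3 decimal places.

0.273°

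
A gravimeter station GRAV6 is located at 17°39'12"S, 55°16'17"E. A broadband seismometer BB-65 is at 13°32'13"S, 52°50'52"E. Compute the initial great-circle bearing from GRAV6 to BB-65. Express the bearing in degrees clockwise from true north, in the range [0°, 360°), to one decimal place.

330.1°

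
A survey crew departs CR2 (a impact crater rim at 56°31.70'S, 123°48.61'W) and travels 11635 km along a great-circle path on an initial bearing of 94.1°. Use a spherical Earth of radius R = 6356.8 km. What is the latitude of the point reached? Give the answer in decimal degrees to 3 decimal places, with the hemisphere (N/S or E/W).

CR2: φ = -56.52833°, λ = -123.81017°
δ = d/R = 11635/6356.8 = 1.830323 rad
φ₂ = arcsin(sin φ₁ cos δ + cos φ₁ sin δ cos θ)
   = arcsin(-0.83416·-0.25662 + 0.55152·0.96651·-0.07150) = 10.13410°
λ₂ = λ₁ + atan2(sin θ sin δ cos φ₁, cos δ − sin φ₁ sin φ₂) = -22.13670°

10.134°N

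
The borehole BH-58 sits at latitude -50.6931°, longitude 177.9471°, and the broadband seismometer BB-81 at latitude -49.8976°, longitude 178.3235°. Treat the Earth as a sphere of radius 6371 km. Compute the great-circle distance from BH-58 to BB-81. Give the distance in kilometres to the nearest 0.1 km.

92.4 km

Δφ = 0.7955°,  Δλ = 0.3764°
a = sin²(Δφ/2) + cos φ₁ cos φ₂ sin²(Δλ/2) = 0.000053
c = 2·arcsin(√a) = 0.014504 rad = 0.8310°
d = R·c = 6371 × 0.014504 = 92.4 km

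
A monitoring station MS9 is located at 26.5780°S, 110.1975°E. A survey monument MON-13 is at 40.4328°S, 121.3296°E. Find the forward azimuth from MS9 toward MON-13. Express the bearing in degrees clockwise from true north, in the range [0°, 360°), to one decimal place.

Δλ = 11.1321°
y = sin Δλ · cos φ₂ = 0.146960
x = cos φ₁ sin φ₂ − sin φ₁ cos φ₂ cos Δλ = -0.245870
θ = atan2(y, x) = 149.1327° → 149.1327° (mod 360°)

149.1°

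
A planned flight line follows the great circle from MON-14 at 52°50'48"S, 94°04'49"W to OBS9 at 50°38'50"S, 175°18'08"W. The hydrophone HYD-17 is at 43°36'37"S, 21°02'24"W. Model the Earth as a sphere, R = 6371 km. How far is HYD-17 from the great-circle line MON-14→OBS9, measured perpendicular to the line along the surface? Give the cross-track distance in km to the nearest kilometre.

3916 km

MON-14: φ = -52.84667°, λ = -94.08028°
OBS9: φ = -50.64722°, λ = -175.30222°
HYD-17: φ = -43.61028°, λ = -21.04000°
δ₁₃ = central angle MON-14→HYD-17 = 0.826707 rad  (haversine)
θ₁₃ = bearing MON-14→HYD-17 = 109.720°,  θ₁₂ = bearing MON-14→OBS9 = 238.112°
dₓₜ = R·arcsin(sin δ₁₃ · sin(θ₁₃ − θ₁₂)) = 6371·arcsin(0.73570·sin(-128.392°)) = -3915.582 km
|dₓₜ| = 3915.582 km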